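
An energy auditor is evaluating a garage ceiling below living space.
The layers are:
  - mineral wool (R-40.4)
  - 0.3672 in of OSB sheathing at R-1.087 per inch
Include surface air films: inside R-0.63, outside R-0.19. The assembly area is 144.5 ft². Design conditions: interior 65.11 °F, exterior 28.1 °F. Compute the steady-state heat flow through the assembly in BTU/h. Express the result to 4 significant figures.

128.5 BTU/h

0.3672 × 1.087 = 0.39915
R_total = 0.63 + 40.4 + 0.39915 + 0.19 = 41.619 ft²·°F·h/BTU
Q = A·ΔT/R = 144.5 × (65.11 − 28.1) / 41.619 = 128.5 BTU/h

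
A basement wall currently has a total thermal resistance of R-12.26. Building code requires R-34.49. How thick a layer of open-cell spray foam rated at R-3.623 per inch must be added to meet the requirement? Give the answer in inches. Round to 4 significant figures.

ΔR = 34.49 − 12.26 = 22.23 ft²·°F·h/BTU
L = ΔR / (R/in) = 22.23/3.623 = 6.1358 in

6.136 in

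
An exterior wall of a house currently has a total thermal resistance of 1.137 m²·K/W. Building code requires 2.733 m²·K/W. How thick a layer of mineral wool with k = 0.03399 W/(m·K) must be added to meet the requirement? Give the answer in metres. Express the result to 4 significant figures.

ΔR = 2.733 − 1.137 = 1.596 m²·K/W
L = ΔR × k = 1.596 × 0.03399 = 0.054248 m

0.05425 m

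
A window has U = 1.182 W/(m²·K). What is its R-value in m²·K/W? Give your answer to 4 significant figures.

R = 1/U = 1/1.182 = 0.84602

0.8460 m²·K/W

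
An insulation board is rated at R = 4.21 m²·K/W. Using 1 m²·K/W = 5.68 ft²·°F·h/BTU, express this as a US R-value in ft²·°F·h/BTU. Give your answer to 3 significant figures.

23.9 ft²·°F·h/BTU

R_US = 4.21 × 5.68 = 23.91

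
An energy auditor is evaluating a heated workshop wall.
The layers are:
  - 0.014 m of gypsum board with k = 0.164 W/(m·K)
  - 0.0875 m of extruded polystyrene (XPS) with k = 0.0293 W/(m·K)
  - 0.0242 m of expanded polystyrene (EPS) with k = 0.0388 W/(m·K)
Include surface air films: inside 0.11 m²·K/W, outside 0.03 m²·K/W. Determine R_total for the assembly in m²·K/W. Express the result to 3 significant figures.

3.84 m²·K/W

0.014/0.164 = 0.08537
0.0875/0.0293 = 2.986
0.0242/0.0388 = 0.6237
R_total = 0.11 + 0.08537 + 2.986 + 0.6237 + 0.03 = 3.835 m²·K/W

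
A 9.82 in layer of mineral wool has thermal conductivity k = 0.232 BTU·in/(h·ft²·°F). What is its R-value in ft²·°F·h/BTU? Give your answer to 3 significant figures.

42.3 ft²·°F·h/BTU

R = L/k = 9.82/0.232 = 42.33 ft²·°F·h/BTU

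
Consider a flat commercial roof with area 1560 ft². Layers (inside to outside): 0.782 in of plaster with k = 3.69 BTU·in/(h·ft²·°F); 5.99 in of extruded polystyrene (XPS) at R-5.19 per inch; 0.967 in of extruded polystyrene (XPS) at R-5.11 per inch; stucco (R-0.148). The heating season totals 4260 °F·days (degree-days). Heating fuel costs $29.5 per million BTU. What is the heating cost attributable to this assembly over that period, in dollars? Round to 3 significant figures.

0.782/3.69 = 0.2119
5.99 × 5.19 = 31.09
0.967 × 5.11 = 4.941
R_total = 0.2119 + 31.09 + 4.941 + 0.148 = 36.39 ft²·°F·h/BTU
E = A × HDD × 24 / R = 1560 × 4260 × 24 / 36.39 = 4383000 BTU
Cost = 4383000/10⁶ × 29.5 = $129.3

129 dollars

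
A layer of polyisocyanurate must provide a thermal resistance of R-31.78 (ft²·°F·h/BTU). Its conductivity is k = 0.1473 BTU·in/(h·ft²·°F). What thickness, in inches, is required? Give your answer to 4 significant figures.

L = R × k = 31.78 × 0.1473 = 4.6812 in

4.681 in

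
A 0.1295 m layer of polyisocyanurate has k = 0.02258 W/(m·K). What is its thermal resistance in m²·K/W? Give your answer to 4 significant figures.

5.735 m²·K/W

R = L/k = 0.1295/0.02258 = 5.7352 m²·K/W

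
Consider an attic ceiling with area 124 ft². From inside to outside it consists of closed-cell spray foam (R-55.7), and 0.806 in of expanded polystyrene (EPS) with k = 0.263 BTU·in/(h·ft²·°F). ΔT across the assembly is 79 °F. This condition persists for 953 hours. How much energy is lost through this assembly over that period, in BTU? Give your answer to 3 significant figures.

159000 BTU

0.806/0.263 = 3.065
R_total = 55.7 + 3.065 = 58.76 ft²·°F·h/BTU
Q = 124 × 79 / 58.76 = 166.7 BTU/h
E = 166.7 × 953 = 158900 BTU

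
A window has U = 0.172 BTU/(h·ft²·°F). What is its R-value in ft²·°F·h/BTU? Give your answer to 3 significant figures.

5.81 ft²·°F·h/BTU

R = 1/U = 1/0.172 = 5.814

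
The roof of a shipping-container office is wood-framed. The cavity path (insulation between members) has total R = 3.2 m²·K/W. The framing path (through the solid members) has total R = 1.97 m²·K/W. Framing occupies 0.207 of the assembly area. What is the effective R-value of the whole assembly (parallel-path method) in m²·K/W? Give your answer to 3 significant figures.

U_eff = 0.793/3.2 + 0.207/1.97 = 0.2478 + 0.1051 = 0.3529
R_eff = 1/U_eff = 2.834 m²·K/W

2.83 m²·K/W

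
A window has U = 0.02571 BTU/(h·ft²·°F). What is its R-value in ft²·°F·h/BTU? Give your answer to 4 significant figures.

R = 1/U = 1/0.02571 = 38.895

38.90 ft²·°F·h/BTU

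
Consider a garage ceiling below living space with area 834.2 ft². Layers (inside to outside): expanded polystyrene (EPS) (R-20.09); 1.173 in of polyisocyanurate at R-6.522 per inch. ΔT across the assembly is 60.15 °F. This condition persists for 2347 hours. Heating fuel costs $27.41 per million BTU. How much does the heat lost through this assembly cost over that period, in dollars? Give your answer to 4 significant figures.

1.173 × 6.522 = 7.6503
R_total = 20.09 + 7.6503 = 27.74 ft²·°F·h/BTU
Q = 834.2 × 60.15 / 27.74 = 1808.8 BTU/h
E = 1808.8 × 2347 = 4245300 BTU
Cost = 4245300/10⁶ × 27.41 = $116.36

116.4 dollars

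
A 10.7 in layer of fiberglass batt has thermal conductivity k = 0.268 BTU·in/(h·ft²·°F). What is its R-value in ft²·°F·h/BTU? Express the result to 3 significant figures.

39.9 ft²·°F·h/BTU

R = L/k = 10.7/0.268 = 39.93 ft²·°F·h/BTU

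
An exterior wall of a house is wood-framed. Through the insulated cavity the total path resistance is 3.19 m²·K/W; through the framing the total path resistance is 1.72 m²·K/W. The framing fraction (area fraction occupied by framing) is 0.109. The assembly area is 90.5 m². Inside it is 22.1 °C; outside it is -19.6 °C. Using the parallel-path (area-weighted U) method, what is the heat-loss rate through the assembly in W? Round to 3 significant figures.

1290 W

U_eff = 0.891/3.19 + 0.109/1.72 = 0.2793 + 0.06337 = 0.3427
R_eff = 1/U_eff = 2.918 m²·K/W
Q = 90.5 × (22.1 − (-19.6)) / 2.918 = 1293 W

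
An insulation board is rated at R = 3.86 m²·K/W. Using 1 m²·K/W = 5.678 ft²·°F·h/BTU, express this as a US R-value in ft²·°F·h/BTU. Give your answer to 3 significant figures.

21.9 ft²·°F·h/BTU

R_US = 3.86 × 5.678 = 21.92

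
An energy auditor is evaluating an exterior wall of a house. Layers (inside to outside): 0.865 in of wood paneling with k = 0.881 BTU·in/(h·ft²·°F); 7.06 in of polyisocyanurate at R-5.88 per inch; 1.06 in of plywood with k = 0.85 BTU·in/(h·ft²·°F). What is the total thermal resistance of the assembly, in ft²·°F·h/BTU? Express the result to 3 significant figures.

43.7 ft²·°F·h/BTU

0.865/0.881 = 0.9818
7.06 × 5.88 = 41.51
1.06/0.85 = 1.247
R_total = 0.9818 + 41.51 + 1.247 = 43.74 ft²·°F·h/BTU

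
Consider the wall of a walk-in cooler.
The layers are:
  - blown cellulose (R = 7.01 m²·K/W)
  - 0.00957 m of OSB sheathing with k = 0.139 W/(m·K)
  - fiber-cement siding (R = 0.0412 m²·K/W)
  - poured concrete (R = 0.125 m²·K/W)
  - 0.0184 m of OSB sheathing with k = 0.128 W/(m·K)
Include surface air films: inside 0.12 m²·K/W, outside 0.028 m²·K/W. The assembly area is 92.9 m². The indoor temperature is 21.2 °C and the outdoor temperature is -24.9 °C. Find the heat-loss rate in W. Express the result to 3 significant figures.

0.00957/0.139 = 0.06885
0.0184/0.128 = 0.1437
R_total = 0.12 + 7.01 + 0.06885 + 0.0412 + 0.125 + 0.1437 + 0.028 = 7.537 m²·K/W
Q = A·ΔT/R = 92.9 × (21.2 − (-24.9)) / 7.537 = 568.2 W

568 W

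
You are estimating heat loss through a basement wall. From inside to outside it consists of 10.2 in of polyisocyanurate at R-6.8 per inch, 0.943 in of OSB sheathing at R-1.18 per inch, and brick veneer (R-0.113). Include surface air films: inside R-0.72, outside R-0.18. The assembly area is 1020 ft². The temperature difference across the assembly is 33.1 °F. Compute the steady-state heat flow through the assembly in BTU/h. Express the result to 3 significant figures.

472 BTU/h

10.2 × 6.8 = 69.36
0.943 × 1.18 = 1.113
R_total = 0.72 + 69.36 + 1.113 + 0.113 + 0.18 = 71.49 ft²·°F·h/BTU
Q = A·ΔT/R = 1020 × 33.1 / 71.49 = 472.3 BTU/h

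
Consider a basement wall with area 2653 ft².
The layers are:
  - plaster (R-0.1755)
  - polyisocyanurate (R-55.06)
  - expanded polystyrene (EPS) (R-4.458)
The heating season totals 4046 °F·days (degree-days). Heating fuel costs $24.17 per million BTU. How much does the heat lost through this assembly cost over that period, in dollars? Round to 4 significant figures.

R_total = 0.1755 + 55.06 + 4.458 = 59.694 ft²·°F·h/BTU
E = A × HDD × 24 / R = 2653 × 4046 × 24 / 59.694 = 4315700 BTU
Cost = 4315700/10⁶ × 24.17 = $104.31

104.3 dollars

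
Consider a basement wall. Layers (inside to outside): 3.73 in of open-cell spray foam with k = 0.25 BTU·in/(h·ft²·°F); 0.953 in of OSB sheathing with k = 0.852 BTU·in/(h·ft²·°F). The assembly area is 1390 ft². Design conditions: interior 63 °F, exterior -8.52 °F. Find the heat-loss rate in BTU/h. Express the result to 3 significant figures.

6200 BTU/h

3.73/0.25 = 14.92
0.953/0.852 = 1.119
R_total = 14.92 + 1.119 = 16.04 ft²·°F·h/BTU
Q = A·ΔT/R = 1390 × (63 − (-8.52)) / 16.04 = 6198 BTU/h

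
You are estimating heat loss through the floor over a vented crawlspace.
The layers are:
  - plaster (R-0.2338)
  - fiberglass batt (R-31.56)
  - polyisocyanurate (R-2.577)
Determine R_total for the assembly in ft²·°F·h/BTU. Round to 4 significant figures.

34.37 ft²·°F·h/BTU

R_total = 0.2338 + 31.56 + 2.577 = 34.371 ft²·°F·h/BTU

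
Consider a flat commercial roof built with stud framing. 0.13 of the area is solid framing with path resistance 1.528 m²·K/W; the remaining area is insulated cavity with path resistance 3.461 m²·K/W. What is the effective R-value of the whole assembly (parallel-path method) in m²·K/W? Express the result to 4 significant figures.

2.972 m²·K/W

U_eff = 0.87/3.461 + 0.13/1.528 = 0.25137 + 0.085079 = 0.33645
R_eff = 1/U_eff = 2.9722 m²·K/W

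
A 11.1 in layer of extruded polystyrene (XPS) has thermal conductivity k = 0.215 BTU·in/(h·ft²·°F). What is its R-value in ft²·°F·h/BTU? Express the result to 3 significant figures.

51.6 ft²·°F·h/BTU

R = L/k = 11.1/0.215 = 51.63 ft²·°F·h/BTU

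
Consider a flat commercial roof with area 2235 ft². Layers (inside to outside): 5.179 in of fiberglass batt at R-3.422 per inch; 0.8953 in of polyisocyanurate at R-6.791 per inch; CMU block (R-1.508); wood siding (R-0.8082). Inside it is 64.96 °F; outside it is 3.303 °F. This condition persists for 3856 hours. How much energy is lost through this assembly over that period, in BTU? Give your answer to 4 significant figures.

5.179 × 3.422 = 17.723
0.8953 × 6.791 = 6.08
R_total = 17.723 + 6.08 + 1.508 + 0.8082 = 26.119 ft²·°F·h/BTU
Q = 2235 × (64.96 − 3.303) / 26.119 = 5276 BTU/h
E = 5276 × 3856 = 20344000 BTU

20340000 BTU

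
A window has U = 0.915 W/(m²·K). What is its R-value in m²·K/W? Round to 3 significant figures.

R = 1/U = 1/0.915 = 1.093

1.09 m²·K/W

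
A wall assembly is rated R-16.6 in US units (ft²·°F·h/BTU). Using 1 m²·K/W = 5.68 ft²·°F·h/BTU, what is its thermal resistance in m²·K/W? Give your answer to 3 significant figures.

2.92 m²·K/W

R_SI = 16.6/5.68 = 2.923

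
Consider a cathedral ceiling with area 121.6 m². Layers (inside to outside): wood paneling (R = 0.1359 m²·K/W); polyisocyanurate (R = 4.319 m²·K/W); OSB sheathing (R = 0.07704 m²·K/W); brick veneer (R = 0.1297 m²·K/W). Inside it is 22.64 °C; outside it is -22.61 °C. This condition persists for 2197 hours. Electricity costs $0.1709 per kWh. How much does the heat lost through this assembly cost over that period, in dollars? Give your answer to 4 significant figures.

R_total = 0.1359 + 4.319 + 0.07704 + 0.1297 = 4.6616 m²·K/W
Q = 121.6 × (22.64 − (-22.61)) / 4.6616 = 1180.4 W
E = 1180.4 W × 2197 h / 1000 = 2593.2 kWh
Cost = 2593.2 × 0.1709 = $443.19

443.2 dollars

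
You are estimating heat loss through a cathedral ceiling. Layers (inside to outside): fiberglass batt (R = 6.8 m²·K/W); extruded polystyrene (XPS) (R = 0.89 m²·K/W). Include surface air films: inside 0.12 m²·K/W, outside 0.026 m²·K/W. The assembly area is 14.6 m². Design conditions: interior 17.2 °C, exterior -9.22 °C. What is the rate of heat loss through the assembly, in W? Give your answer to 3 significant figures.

R_total = 0.12 + 6.8 + 0.89 + 0.026 = 7.836 m²·K/W
Q = A·ΔT/R = 14.6 × (17.2 − (-9.22)) / 7.836 = 49.23 W

49.2 W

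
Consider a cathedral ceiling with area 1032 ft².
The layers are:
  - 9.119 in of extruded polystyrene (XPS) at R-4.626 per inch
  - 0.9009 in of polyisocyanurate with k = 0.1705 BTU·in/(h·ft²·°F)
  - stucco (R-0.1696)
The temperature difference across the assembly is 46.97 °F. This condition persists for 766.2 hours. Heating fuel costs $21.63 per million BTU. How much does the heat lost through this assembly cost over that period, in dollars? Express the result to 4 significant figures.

9.119 × 4.626 = 42.184
0.9009/0.1705 = 5.2839
R_total = 42.184 + 5.2839 + 0.1696 = 47.638 ft²·°F·h/BTU
Q = 1032 × 46.97 / 47.638 = 1017.5 BTU/h
E = 1017.5 × 766.2 = 779630 BTU
Cost = 779630/10⁶ × 21.63 = $16.863

16.86 dollars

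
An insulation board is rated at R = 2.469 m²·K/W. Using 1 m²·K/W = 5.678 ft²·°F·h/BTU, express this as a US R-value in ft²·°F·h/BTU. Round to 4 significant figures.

R_US = 2.469 × 5.678 = 14.019

14.02 ft²·°F·h/BTU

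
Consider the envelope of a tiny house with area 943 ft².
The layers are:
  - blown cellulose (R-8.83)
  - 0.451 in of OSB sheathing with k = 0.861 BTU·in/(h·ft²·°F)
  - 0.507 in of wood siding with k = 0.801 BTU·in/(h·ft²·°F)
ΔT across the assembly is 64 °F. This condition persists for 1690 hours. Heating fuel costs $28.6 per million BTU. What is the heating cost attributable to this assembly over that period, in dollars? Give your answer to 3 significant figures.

0.451/0.861 = 0.5238
0.507/0.801 = 0.633
R_total = 8.83 + 0.5238 + 0.633 = 9.987 ft²·°F·h/BTU
Q = 943 × 64 / 9.987 = 6043 BTU/h
E = 6043 × 1690 = 10210000 BTU
Cost = 10210000/10⁶ × 28.6 = $292.1

292 dollars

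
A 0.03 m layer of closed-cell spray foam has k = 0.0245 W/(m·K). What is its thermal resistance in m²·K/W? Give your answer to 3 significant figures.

1.22 m²·K/W

R = L/k = 0.03/0.0245 = 1.224 m²·K/W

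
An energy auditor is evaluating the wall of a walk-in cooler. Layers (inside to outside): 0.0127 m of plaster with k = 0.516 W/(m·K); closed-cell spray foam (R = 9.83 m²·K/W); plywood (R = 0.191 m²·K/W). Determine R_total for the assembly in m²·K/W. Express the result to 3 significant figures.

0.0127/0.516 = 0.02461
R_total = 0.02461 + 9.83 + 0.191 = 10.05 m²·K/W

10.0 m²·K/W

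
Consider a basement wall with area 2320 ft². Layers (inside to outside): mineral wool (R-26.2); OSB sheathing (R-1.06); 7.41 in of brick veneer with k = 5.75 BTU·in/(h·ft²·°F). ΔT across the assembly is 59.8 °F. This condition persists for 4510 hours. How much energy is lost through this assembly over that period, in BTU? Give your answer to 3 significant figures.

21900000 BTU

7.41/5.75 = 1.289
R_total = 26.2 + 1.06 + 1.289 = 28.55 ft²·°F·h/BTU
Q = 2320 × 59.8 / 28.55 = 4860 BTU/h
E = 4860 × 4510 = 21920000 BTU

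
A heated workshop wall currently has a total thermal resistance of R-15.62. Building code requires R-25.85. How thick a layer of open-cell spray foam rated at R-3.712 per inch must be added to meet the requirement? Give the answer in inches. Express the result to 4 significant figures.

2.756 in

ΔR = 25.85 − 15.62 = 10.23 ft²·°F·h/BTU
L = ΔR / (R/in) = 10.23/3.712 = 2.7559 in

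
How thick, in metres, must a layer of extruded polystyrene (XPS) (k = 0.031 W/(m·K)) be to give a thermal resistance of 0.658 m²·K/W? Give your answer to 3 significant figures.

0.0204 m

L = R·k = 0.658 × 0.031 = 0.0204 m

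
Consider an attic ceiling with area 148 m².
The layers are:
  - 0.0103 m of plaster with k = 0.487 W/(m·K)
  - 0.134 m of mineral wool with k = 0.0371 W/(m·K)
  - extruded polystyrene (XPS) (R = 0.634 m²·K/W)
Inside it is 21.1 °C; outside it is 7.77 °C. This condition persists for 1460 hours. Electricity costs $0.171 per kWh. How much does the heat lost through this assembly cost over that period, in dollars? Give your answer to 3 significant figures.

115 dollars

0.0103/0.487 = 0.02115
0.134/0.0371 = 3.612
R_total = 0.02115 + 3.612 + 0.634 = 4.267 m²·K/W
Q = 148 × (21.1 − 7.77) / 4.267 = 462.3 W
E = 462.3 W × 1460 h / 1000 = 675 kWh
Cost = 675 × 0.171 = $115.4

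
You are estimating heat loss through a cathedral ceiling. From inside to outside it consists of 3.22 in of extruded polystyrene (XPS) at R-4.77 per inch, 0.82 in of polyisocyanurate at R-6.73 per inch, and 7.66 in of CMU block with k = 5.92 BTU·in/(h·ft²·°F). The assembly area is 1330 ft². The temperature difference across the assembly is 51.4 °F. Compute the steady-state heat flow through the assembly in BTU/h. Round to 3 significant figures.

3.22 × 4.77 = 15.36
0.82 × 6.73 = 5.519
7.66/5.92 = 1.294
R_total = 15.36 + 5.519 + 1.294 = 22.17 ft²·°F·h/BTU
Q = A·ΔT/R = 1330 × 51.4 / 22.17 = 3083 BTU/h

3080 BTU/h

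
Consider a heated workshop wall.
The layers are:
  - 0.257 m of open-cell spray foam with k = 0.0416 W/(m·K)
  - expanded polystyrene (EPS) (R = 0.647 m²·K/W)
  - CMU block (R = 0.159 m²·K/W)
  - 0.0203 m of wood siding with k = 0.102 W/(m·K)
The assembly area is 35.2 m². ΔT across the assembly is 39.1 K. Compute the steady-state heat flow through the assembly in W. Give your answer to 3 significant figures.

192 W

0.257/0.0416 = 6.178
0.0203/0.102 = 0.199
R_total = 6.178 + 0.647 + 0.159 + 0.199 = 7.183 m²·K/W
Q = A·ΔT/R = 35.2 × 39.1 / 7.183 = 191.6 W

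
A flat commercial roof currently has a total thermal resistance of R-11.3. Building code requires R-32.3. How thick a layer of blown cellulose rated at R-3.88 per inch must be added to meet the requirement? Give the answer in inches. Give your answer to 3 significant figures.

ΔR = 32.3 − 11.3 = 21 ft²·°F·h/BTU
L = ΔR / (R/in) = 21/3.88 = 5.412 in

5.41 in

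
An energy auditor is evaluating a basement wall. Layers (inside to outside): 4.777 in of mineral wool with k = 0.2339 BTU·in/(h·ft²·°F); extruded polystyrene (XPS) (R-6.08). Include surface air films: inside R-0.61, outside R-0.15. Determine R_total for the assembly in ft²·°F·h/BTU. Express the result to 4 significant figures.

4.777/0.2339 = 20.423
R_total = 0.61 + 20.423 + 6.08 + 0.15 = 27.263 ft²·°F·h/BTU

27.26 ft²·°F·h/BTU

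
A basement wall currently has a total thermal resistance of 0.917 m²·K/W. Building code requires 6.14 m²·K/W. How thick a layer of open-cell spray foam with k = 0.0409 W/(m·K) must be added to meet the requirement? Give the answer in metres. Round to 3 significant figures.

ΔR = 6.14 − 0.917 = 5.223 m²·K/W
L = ΔR × k = 5.223 × 0.0409 = 0.2136 m

0.214 m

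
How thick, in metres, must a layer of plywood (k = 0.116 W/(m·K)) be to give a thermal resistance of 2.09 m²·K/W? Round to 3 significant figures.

0.242 m

L = R·k = 2.09 × 0.116 = 0.2424 m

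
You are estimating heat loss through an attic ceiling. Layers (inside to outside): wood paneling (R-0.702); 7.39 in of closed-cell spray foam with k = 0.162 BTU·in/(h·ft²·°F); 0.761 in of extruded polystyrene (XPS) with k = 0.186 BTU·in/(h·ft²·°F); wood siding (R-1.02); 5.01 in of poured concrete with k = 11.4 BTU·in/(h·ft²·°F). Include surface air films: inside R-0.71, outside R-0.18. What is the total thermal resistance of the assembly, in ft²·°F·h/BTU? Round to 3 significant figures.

52.8 ft²·°F·h/BTU

7.39/0.162 = 45.62
0.761/0.186 = 4.091
5.01/11.4 = 0.4395
R_total = 0.71 + 0.702 + 45.62 + 4.091 + 1.02 + 0.4395 + 0.18 = 52.76 ft²·°F·h/BTU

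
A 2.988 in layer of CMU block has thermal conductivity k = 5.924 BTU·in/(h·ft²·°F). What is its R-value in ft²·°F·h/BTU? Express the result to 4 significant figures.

0.5044 ft²·°F·h/BTU

R = L/k = 2.988/5.924 = 0.50439 ft²·°F·h/BTU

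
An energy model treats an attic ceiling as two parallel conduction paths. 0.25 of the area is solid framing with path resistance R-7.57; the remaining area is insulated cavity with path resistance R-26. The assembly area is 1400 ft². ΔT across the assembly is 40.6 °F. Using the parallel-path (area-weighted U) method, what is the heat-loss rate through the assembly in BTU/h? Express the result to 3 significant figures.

3520 BTU/h

U_eff = 0.75/26 + 0.25/7.57 = 0.02885 + 0.03303 = 0.06187
R_eff = 1/U_eff = 16.16 ft²·°F·h/BTU
Q = 1400 × 40.6 / 16.16 = 3517 BTU/h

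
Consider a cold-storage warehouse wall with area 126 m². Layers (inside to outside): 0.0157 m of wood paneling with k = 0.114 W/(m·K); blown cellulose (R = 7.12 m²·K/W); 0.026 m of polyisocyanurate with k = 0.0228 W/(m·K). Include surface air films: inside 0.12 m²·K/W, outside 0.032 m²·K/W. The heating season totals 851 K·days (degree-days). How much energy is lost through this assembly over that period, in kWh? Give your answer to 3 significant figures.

0.0157/0.114 = 0.1377
0.026/0.0228 = 1.14
R_total = 0.12 + 0.1377 + 7.12 + 1.14 + 0.032 = 8.55 m²·K/W
E = A × HDD × 24 / R / 1000 = 126 × 851 × 24 / 8.55 / 1000 = 301 kWh

301 kWh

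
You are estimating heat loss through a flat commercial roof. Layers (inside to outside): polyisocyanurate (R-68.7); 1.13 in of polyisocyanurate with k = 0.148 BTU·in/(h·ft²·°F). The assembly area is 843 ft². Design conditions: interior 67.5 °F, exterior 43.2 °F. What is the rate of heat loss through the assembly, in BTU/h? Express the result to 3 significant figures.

268 BTU/h

1.13/0.148 = 7.635
R_total = 68.7 + 7.635 = 76.34 ft²·°F·h/BTU
Q = A·ΔT/R = 843 × (67.5 − 43.2) / 76.34 = 268.4 BTU/h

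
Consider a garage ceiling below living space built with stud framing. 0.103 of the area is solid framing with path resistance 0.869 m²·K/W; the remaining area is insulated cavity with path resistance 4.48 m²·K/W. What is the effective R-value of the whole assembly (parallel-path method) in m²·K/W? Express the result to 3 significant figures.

U_eff = 0.897/4.48 + 0.103/0.869 = 0.2002 + 0.1185 = 0.3188
R_eff = 1/U_eff = 3.137 m²·K/W

3.14 m²·K/W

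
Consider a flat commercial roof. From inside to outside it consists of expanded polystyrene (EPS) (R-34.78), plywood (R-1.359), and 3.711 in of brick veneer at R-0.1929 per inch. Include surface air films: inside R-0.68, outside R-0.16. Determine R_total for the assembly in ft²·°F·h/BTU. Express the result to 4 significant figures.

3.711 × 0.1929 = 0.71585
R_total = 0.68 + 34.78 + 1.359 + 0.71585 + 0.16 = 37.695 ft²·°F·h/BTU

37.69 ft²·°F·h/BTU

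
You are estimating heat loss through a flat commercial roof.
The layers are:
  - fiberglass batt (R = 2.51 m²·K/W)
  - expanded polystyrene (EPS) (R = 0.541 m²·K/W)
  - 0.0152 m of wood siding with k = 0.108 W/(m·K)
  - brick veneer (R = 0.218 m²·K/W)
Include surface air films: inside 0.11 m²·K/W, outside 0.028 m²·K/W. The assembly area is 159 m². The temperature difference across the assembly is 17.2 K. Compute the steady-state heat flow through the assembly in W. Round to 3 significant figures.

771 W

0.0152/0.108 = 0.1407
R_total = 0.11 + 2.51 + 0.541 + 0.1407 + 0.218 + 0.028 = 3.548 m²·K/W
Q = A·ΔT/R = 159 × 17.2 / 3.548 = 770.9 W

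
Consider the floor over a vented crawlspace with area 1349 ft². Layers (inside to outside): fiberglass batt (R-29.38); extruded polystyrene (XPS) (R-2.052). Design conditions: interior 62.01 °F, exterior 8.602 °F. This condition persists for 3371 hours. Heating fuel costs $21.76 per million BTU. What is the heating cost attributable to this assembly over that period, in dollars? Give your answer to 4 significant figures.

R_total = 29.38 + 2.052 = 31.432 ft²·°F·h/BTU
Q = 1349 × (62.01 − 8.602) / 31.432 = 2292.2 BTU/h
E = 2292.2 × 3371 = 7726900 BTU
Cost = 7726900/10⁶ × 21.76 = $168.14

168.1 dollars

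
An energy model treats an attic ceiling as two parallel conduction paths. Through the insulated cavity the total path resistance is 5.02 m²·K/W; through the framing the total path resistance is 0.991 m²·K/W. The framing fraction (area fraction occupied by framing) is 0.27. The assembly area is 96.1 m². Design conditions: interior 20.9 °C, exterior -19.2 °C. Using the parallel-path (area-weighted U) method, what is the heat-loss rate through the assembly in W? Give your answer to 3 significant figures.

1610 W

U_eff = 0.73/5.02 + 0.27/0.991 = 0.1454 + 0.2725 = 0.4179
R_eff = 1/U_eff = 2.393 m²·K/W
Q = 96.1 × (20.9 − (-19.2)) / 2.393 = 1610 W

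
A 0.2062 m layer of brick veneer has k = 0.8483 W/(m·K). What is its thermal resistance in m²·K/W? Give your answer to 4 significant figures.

R = L/k = 0.2062/0.8483 = 0.24307 m²·K/W

0.2431 m²·K/W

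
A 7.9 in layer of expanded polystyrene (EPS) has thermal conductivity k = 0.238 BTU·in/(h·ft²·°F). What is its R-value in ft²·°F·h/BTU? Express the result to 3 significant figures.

R = L/k = 7.9/0.238 = 33.19 ft²·°F·h/BTU

33.2 ft²·°F·h/BTU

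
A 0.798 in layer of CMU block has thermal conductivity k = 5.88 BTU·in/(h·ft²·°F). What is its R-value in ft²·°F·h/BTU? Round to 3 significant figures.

0.136 ft²·°F·h/BTU

R = L/k = 0.798/5.88 = 0.1357 ft²·°F·h/BTU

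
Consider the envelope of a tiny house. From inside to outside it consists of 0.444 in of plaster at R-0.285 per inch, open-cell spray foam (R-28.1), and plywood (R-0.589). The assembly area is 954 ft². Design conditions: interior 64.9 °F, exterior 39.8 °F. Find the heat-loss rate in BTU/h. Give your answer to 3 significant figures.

0.444 × 0.285 = 0.1265
R_total = 0.1265 + 28.1 + 0.589 = 28.82 ft²·°F·h/BTU
Q = A·ΔT/R = 954 × (64.9 − 39.8) / 28.82 = 831 BTU/h

831 BTU/h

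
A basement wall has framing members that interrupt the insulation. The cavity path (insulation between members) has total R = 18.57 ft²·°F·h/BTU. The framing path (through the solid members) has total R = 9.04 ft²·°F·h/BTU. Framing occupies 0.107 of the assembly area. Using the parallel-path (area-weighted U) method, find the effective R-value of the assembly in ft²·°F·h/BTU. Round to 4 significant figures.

U_eff = 0.893/18.57 + 0.107/9.04 = 0.048088 + 0.011836 = 0.059925
R_eff = 1/U_eff = 16.688 ft²·°F·h/BTU

16.69 ft²·°F·h/BTU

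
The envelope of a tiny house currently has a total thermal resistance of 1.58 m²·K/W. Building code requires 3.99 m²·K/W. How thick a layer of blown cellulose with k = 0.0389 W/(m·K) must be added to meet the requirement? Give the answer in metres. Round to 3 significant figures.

ΔR = 3.99 − 1.58 = 2.41 m²·K/W
L = ΔR × k = 2.41 × 0.0389 = 0.09375 m

0.0937 m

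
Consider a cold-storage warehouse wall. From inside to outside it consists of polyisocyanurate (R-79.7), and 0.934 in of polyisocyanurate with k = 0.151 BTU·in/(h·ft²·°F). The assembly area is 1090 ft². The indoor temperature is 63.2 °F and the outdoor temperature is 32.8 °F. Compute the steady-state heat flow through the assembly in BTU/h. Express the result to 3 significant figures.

386 BTU/h

0.934/0.151 = 6.185
R_total = 79.7 + 6.185 = 85.89 ft²·°F·h/BTU
Q = A·ΔT/R = 1090 × (63.2 − 32.8) / 85.89 = 385.8 BTU/h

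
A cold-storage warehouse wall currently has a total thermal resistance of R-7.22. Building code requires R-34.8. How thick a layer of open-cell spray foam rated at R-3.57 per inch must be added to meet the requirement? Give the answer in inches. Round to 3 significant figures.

7.73 in

ΔR = 34.8 − 7.22 = 27.58 ft²·°F·h/BTU
L = ΔR / (R/in) = 27.58/3.57 = 7.725 in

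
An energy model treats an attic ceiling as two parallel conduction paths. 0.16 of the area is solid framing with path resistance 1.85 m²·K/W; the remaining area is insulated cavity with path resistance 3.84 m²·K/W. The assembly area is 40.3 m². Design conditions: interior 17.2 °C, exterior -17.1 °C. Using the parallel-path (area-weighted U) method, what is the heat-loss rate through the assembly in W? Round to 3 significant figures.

422 W

U_eff = 0.84/3.84 + 0.16/1.85 = 0.2188 + 0.08649 = 0.3052
R_eff = 1/U_eff = 3.276 m²·K/W
Q = 40.3 × (17.2 − (-17.1)) / 3.276 = 421.9 W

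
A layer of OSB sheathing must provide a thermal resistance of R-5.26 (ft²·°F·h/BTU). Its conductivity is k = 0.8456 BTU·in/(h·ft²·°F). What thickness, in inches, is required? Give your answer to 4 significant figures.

L = R × k = 5.26 × 0.8456 = 4.4479 in

4.448 in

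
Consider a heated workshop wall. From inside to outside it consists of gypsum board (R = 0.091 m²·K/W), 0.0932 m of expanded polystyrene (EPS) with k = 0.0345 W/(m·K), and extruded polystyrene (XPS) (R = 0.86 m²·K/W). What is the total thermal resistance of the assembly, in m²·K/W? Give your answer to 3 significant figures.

0.0932/0.0345 = 2.701
R_total = 0.091 + 2.701 + 0.86 = 3.652 m²·K/W

3.65 m²·K/W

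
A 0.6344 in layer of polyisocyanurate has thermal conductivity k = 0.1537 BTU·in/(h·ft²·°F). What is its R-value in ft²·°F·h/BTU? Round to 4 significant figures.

R = L/k = 0.6344/0.1537 = 4.1275 ft²·°F·h/BTU

4.128 ft²·°F·h/BTU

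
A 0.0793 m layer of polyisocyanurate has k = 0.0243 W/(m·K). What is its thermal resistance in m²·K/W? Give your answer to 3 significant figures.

3.26 m²·K/W

R = L/k = 0.0793/0.0243 = 3.263 m²·K/W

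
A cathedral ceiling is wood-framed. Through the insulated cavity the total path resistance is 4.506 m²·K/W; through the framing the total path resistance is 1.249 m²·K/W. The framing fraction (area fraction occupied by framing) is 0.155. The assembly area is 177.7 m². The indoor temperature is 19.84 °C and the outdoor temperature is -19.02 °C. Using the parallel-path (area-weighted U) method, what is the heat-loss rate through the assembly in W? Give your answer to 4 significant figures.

U_eff = 0.845/4.506 + 0.155/1.249 = 0.18753 + 0.1241 = 0.31163
R_eff = 1/U_eff = 3.209 m²·K/W
Q = 177.7 × (19.84 − (-19.02)) / 3.209 = 2151.9 W

2152 W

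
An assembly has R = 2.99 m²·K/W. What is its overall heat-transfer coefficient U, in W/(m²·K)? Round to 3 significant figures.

0.334 W/(m²·K)

U = 1/R = 1/2.99 = 0.3344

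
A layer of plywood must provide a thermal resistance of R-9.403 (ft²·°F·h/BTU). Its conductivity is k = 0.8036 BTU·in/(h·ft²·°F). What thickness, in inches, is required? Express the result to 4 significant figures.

L = R × k = 9.403 × 0.8036 = 7.5563 in

7.556 in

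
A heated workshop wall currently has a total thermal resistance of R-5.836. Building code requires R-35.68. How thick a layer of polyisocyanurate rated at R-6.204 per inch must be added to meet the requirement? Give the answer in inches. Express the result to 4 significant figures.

4.810 in

ΔR = 35.68 − 5.836 = 29.844 ft²·°F·h/BTU
L = ΔR / (R/in) = 29.844/6.204 = 4.8104 in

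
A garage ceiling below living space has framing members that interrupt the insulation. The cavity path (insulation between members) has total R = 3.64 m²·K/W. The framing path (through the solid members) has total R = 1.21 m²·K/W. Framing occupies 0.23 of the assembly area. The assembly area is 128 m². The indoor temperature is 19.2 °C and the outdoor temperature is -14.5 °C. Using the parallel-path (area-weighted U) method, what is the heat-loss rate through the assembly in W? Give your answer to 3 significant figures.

1730 W

U_eff = 0.77/3.64 + 0.23/1.21 = 0.2115 + 0.1901 = 0.4016
R_eff = 1/U_eff = 2.49 m²·K/W
Q = 128 × (19.2 − (-14.5)) / 2.49 = 1732 W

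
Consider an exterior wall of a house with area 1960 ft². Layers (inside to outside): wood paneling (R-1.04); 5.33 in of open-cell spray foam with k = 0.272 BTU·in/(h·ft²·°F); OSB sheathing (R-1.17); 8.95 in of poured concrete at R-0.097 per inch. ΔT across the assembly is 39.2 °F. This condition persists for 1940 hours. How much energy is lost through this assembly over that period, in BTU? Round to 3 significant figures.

5.33/0.272 = 19.6
8.95 × 0.097 = 0.8681
R_total = 1.04 + 19.6 + 1.17 + 0.8681 = 22.67 ft²·°F·h/BTU
Q = 1960 × 39.2 / 22.67 = 3389 BTU/h
E = 3389 × 1940 = 6574000 BTU

6570000 BTU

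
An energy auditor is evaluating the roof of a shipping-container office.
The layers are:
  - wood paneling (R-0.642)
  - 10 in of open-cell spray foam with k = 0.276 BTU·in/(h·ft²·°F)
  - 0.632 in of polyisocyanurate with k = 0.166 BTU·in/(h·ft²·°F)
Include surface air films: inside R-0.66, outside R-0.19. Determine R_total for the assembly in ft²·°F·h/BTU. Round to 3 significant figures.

10/0.276 = 36.23
0.632/0.166 = 3.807
R_total = 0.66 + 0.642 + 36.23 + 3.807 + 0.19 = 41.53 ft²·°F·h/BTU

41.5 ft²·°F·h/BTU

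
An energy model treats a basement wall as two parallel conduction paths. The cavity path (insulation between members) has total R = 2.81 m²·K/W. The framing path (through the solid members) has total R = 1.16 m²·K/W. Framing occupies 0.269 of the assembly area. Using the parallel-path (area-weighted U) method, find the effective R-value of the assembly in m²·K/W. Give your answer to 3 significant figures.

2.03 m²·K/W

U_eff = 0.731/2.81 + 0.269/1.16 = 0.2601 + 0.2319 = 0.492
R_eff = 1/U_eff = 2.032 m²·K/W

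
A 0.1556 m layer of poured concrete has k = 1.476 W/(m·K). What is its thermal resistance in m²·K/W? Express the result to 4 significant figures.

R = L/k = 0.1556/1.476 = 0.10542 m²·K/W

0.1054 m²·K/W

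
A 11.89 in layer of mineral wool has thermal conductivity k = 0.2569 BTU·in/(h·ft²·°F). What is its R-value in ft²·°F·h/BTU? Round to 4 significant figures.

R = L/k = 11.89/0.2569 = 46.283 ft²·°F·h/BTU

46.28 ft²·°F·h/BTU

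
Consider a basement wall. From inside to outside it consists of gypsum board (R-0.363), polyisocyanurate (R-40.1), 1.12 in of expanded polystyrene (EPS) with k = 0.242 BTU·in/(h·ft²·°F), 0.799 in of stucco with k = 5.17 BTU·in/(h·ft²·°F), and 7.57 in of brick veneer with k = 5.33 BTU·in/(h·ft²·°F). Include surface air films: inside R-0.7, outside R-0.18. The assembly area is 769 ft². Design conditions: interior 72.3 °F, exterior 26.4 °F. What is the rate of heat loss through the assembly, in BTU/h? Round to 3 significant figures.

742 BTU/h

1.12/0.242 = 4.628
0.799/5.17 = 0.1545
7.57/5.33 = 1.42
R_total = 0.7 + 0.363 + 40.1 + 4.628 + 0.1545 + 1.42 + 0.18 = 47.55 ft²·°F·h/BTU
Q = A·ΔT/R = 769 × (72.3 − 26.4) / 47.55 = 742.4 BTU/h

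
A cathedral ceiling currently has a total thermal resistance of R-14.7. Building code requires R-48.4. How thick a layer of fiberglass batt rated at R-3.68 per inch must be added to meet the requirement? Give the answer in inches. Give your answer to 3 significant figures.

ΔR = 48.4 − 14.7 = 33.7 ft²·°F·h/BTU
L = ΔR / (R/in) = 33.7/3.68 = 9.158 in

9.16 in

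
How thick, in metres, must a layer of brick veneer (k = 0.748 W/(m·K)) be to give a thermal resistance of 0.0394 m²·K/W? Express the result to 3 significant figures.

L = R·k = 0.0394 × 0.748 = 0.02947 m

0.0295 m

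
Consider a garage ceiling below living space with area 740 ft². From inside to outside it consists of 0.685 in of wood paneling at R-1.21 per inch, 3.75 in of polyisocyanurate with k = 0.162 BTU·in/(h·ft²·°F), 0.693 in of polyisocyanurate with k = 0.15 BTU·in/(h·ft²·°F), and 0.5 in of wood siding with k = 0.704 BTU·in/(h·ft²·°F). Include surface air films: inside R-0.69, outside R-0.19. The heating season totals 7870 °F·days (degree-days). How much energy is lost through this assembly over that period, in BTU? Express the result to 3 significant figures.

0.685 × 1.21 = 0.8289
3.75/0.162 = 23.15
0.693/0.15 = 4.62
0.5/0.704 = 0.7102
R_total = 0.69 + 0.8289 + 23.15 + 4.62 + 0.7102 + 0.19 = 30.19 ft²·°F·h/BTU
E = A × HDD × 24 / R = 740 × 7870 × 24 / 30.19 = 4630000 BTU

4630000 BTU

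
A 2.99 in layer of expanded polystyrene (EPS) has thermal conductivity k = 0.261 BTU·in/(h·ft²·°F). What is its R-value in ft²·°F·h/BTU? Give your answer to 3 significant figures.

11.5 ft²·°F·h/BTU

R = L/k = 2.99/0.261 = 11.46 ft²·°F·h/BTU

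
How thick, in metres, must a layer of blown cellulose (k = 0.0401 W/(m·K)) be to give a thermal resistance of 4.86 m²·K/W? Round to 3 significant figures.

L = R·k = 4.86 × 0.0401 = 0.1949 m

0.195 m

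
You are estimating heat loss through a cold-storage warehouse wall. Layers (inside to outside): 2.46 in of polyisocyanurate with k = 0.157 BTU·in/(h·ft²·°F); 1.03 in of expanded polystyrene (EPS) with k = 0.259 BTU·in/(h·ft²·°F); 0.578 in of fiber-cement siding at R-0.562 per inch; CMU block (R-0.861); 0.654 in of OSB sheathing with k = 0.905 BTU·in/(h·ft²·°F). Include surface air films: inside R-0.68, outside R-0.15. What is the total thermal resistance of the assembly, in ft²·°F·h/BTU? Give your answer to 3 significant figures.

2.46/0.157 = 15.67
1.03/0.259 = 3.977
0.578 × 0.562 = 0.3248
0.654/0.905 = 0.7227
R_total = 0.68 + 15.67 + 3.977 + 0.3248 + 0.861 + 0.7227 + 0.15 = 22.38 ft²·°F·h/BTU

22.4 ft²·°F·h/BTU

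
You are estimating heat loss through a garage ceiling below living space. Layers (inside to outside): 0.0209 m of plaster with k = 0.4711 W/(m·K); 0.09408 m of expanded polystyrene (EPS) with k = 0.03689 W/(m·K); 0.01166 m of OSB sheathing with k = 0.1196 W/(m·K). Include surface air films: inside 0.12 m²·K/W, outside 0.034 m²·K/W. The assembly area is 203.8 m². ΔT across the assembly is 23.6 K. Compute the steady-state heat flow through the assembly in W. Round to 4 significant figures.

0.0209/0.4711 = 0.044364
0.09408/0.03689 = 2.5503
0.01166/0.1196 = 0.097492
R_total = 0.12 + 0.044364 + 2.5503 + 0.097492 + 0.034 = 2.8461 m²·K/W
Q = A·ΔT/R = 203.8 × 23.6 / 2.8461 = 1689.9 W

1690 W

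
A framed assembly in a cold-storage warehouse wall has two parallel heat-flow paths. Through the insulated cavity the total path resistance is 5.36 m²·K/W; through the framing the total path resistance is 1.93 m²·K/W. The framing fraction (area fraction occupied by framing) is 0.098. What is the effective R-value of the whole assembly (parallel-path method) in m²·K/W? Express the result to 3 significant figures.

U_eff = 0.902/5.36 + 0.098/1.93 = 0.1683 + 0.05078 = 0.2191
R_eff = 1/U_eff = 4.565 m²·K/W

4.56 m²·K/W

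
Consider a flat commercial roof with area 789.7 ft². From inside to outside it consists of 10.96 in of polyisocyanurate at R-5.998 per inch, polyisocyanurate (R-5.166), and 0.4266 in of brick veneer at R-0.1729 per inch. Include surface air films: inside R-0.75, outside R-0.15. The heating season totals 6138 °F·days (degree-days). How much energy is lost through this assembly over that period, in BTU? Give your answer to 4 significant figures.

10.96 × 5.998 = 65.738
0.4266 × 0.1729 = 0.073759
R_total = 0.75 + 65.738 + 5.166 + 0.073759 + 0.15 = 71.878 ft²·°F·h/BTU
E = A × HDD × 24 / R = 789.7 × 6138 × 24 / 71.878 = 1618500 BTU

1618000 BTU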